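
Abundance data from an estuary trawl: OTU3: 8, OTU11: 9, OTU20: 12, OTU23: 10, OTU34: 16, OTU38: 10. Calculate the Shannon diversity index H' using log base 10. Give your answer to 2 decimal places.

Total N = 8+9+12+10+16+10 = 65, so the proportions are 0.1231, 0.1385, 0.1846, 0.1538, 0.2462, 0.1538 (working shown to 4 dp, full precision carried).
Each pᵢ log₁₀ pᵢ term: 0.1231×(-0.9098)=-0.1120, 0.1385×(-0.8587)=-0.1189, 0.1846×(-0.7337)=-0.1355, 0.1538×(-0.8129)=-0.1251, 0.2462×(-0.6088)=-0.1499, 0.1538×(-0.8129)=-0.1251.
Sum = -0.7663, so H' = 0.77.

0.77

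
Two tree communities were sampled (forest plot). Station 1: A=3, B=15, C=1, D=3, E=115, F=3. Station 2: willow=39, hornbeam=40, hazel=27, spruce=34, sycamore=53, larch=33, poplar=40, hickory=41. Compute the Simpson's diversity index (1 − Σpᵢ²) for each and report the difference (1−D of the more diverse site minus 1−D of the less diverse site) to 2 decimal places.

Station 1: N=140, proportions 0.0214, 0.1071, 0.0071, 0.0214, 0.8214, 0.0214, giving 1−D = 0.3123 (working shown to 4 dp, full precision carried).
Station 2: N=307, proportions 0.127, 0.1303, 0.0879, 0.1107, 0.1726, 0.1075, 0.1303, 0.1336, giving 1−D = 0.8707.
Difference = |0.3123 − 0.8707| = 0.5584, i.e. 0.56 to 2 decimal places.

0.56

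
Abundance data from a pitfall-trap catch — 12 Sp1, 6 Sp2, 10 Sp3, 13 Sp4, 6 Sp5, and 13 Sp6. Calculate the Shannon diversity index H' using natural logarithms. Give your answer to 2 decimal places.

Total N = 12+6+10+13+6+13 = 60, so the proportions are 0.2, 0.1, 0.1667, 0.2167, 0.1, 0.2167 (working shown to 4 dp, full precision carried).
Each pᵢ ln pᵢ term: 0.2×(-1.6094)=-0.3219, 0.1×(-2.3026)=-0.2303, 0.1667×(-1.7918)=-0.2986, 0.2167×(-1.5294)=-0.3314, 0.1×(-2.3026)=-0.2303, 0.2167×(-1.5294)=-0.3314.
Sum = -1.7438, so H' = 1.74.

1.74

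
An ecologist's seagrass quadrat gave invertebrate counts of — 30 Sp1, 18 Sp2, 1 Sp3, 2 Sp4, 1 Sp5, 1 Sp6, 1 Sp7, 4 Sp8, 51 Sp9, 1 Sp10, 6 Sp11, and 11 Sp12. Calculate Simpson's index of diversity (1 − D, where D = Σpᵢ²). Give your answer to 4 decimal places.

Total N = 30+18+1+2+1+1+1+4+51+1+6+11 = 127, so the proportions are 0.23622, 0.141732, 0.007874, 0.015748, 0.007874, 0.007874, 0.007874, 0.031496, 0.401575, 0.007874, 0.047244, 0.086614 (working shown to 6 dp, full precision carried).
D = 0.23622² + 0.141732² + 0.007874² + 0.015748² + 0.007874² + 0.007874² + 0.007874² + 0.031496² + 0.401575² + 0.007874² + 0.047244² + 0.086614² = 0.055800 + 0.020088 + 0.000062 + 0.000248 + 0.000062 + 0.000062 + 0.000062 + 0.000992 + 0.161262 + 0.000062 + 0.002232 + 0.007502 = 0.248434.
So 1 − D = 0.751566, i.e. 0.7516 to 4 decimal places.

0.7516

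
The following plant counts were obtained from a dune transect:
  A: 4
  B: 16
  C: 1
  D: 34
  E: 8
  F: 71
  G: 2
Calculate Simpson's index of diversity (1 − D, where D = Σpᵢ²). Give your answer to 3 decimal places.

0.647

Total N = 4+16+1+34+8+71+2 = 136, so the proportions are 0.02941, 0.11765, 0.00735, 0.25, 0.05882, 0.52206, 0.01471 (working shown to 5 dp, full precision carried).
D = 0.02941² + 0.11765² + 0.00735² + 0.25² + 0.05882² + 0.52206² + 0.01471² = 0.00087 + 0.01384 + 0.00005 + 0.06250 + 0.00346 + 0.27255 + 0.00022 = 0.35348.
So 1 − D = 0.64652, i.e. 0.647 to 3 decimal places.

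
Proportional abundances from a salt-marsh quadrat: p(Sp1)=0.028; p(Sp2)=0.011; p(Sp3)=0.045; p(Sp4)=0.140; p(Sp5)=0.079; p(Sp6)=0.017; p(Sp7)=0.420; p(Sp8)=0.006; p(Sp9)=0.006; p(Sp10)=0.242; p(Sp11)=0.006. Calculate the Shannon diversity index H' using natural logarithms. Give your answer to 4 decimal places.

Each pᵢ ln pᵢ term (working shown to 6 dp, full precision carried): 0.028×(-3.575551)=-0.100115, 0.011×(-4.509860)=-0.049608, 0.045×(-3.101093)=-0.139549, 0.14×(-1.966113)=-0.275256, 0.079×(-2.538307)=-0.200526, 0.017×(-4.074542)=-0.069267, 0.42×(-0.867501)=-0.364350, 0.006×(-5.115996)=-0.030696, 0.006×(-5.115996)=-0.030696, 0.242×(-1.418818)=-0.343354, 0.006×(-5.115996)=-0.030696.
Sum = -1.634114, so H' = 1.6341.

1.6341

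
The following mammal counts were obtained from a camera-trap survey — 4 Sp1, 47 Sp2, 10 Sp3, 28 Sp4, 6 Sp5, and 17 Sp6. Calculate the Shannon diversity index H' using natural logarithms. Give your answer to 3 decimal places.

1.489

Total N = 4+47+10+28+6+17 = 112, so the proportions are 0.03571, 0.41964, 0.08929, 0.25, 0.05357, 0.15179 (working shown to 5 dp, full precision carried).
Each pᵢ ln pᵢ term: 0.03571×(-3.33220)=-0.11901, 0.41964×(-0.86835)=-0.36440, 0.08929×(-2.41591)=-0.21571, 0.25×(-1.38629)=-0.34657, 0.05357×(-2.92674)=-0.15679, 0.15179×(-1.88529)=-0.28616.
Sum = -1.48863, so H' = 1.489.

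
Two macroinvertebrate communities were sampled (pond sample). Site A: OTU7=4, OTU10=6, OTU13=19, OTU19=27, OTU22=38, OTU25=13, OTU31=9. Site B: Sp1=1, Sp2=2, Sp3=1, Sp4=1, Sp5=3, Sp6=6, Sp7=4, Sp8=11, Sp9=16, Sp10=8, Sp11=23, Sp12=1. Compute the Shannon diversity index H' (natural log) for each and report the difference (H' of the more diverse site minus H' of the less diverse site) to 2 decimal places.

0.29

Site A: N=116, proportions 0.034483, 0.051724, 0.163793, 0.232759, 0.327586, 0.112069, 0.077586, giving H' = 1.714148 (working shown to 6 dp, full precision carried).
Site B: N=77, proportions 0.012987, 0.025974, 0.012987, 0.012987, 0.038961, 0.077922, 0.051948, 0.142857, 0.207792, 0.103896, 0.298701, 0.012987, giving H' = 2.000065.
Difference = |1.714148 − 2.000065| = 0.285917, i.e. 0.29 to 2 decimal places.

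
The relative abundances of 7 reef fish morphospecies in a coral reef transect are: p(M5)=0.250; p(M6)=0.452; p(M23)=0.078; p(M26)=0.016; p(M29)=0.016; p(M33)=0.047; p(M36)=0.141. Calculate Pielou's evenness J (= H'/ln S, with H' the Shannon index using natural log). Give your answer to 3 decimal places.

0.749

H' = −Σ pᵢ ln pᵢ = −((-0.34657) + (-0.35892) + (-0.19898) + (-0.06616) + (-0.06616) + (-0.14371) + (-0.27622)) = 1.45673 (working shown to 5 dp, full precision carried).
With S = 7 species, ln S = 1.94591, so J = 1.45673/1.94591 = 0.74861, i.e. 0.749 to 3 decimal places.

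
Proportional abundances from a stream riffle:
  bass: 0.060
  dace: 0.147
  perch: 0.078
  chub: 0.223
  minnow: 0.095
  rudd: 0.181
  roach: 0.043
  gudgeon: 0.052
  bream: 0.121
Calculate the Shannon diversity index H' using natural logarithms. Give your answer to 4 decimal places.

Each pᵢ ln pᵢ term (working shown to 6 dp, full precision carried): 0.06×(-2.813411)=-0.168805, 0.147×(-1.917323)=-0.281846, 0.078×(-2.551046)=-0.198982, 0.223×(-1.500584)=-0.334630, 0.095×(-2.353878)=-0.223618, 0.181×(-1.709258)=-0.309376, 0.043×(-3.146555)=-0.135302, 0.052×(-2.956512)=-0.153739, 0.121×(-2.111965)=-0.255548.
Sum = -2.061845, so H' = 2.0618.

2.0618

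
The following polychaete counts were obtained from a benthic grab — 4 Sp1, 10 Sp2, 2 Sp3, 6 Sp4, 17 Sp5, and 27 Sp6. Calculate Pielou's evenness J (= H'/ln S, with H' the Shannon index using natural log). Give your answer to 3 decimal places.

Total N = 4+10+2+6+17+27 = 66, so the proportions are 0.06061, 0.15152, 0.0303, 0.09091, 0.25758, 0.40909 (working shown to 5 dp, full precision carried).
H' = −Σ pᵢ ln pᵢ = −((-0.16990) + (-0.28592) + (-0.10595) + (-0.21799) + (-0.34939) + (-0.36565)) = 1.49480.
With S = 6 species, ln S = 1.79176, so J = 1.49480/1.79176 = 0.83427, i.e. 0.834 to 3 decimal places.

0.834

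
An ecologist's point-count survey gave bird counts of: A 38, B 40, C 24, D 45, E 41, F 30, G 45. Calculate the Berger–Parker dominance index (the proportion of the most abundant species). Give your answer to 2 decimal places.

0.17

Total N = 38+40+24+45+41+30+45 = 263, so the proportions are 0.1445, 0.1521, 0.0913, 0.1711, 0.1559, 0.1141, 0.1711 (working shown to 4 dp, full precision carried).
The largest proportion is 0.1711, i.e. d = 0.17 to 2 decimal places.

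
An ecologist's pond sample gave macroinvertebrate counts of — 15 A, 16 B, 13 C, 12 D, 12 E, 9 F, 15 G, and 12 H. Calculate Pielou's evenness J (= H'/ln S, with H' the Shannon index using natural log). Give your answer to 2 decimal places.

0.99

Total N = 15+16+13+12+12+9+15+12 = 104, so the proportions are 0.1442, 0.1538, 0.125, 0.1154, 0.1154, 0.0865, 0.1442, 0.1154 (working shown to 4 dp, full precision carried).
H' = −Σ pᵢ ln pᵢ = −((-0.2793) + (-0.2880) + (-0.2599) + (-0.2492) + (-0.2492) + (-0.2118) + (-0.2793) + (-0.2492)) = 2.0657.
With S = 8 species, ln S = 2.0794, so J = 2.0657/2.0794 = 0.9934, i.e. 0.99 to 2 decimal places.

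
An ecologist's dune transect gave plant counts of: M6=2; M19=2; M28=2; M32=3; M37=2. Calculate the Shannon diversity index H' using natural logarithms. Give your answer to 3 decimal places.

1.594

Total N = 2+2+2+3+2 = 11, so the proportions are 0.18182, 0.18182, 0.18182, 0.27273, 0.18182 (working shown to 5 dp, full precision carried).
Each pᵢ ln pᵢ term: 0.18182×(-1.70475)=-0.30995, 0.18182×(-1.70475)=-0.30995, 0.18182×(-1.70475)=-0.30995, 0.27273×(-1.29928)=-0.35435, 0.18182×(-1.70475)=-0.30995.
Sum = -1.59417, so H' = 1.594.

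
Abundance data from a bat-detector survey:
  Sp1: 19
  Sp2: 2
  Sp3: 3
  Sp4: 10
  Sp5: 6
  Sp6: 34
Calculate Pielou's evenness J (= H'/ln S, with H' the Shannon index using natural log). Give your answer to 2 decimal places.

0.79

Total N = 19+2+3+10+6+34 = 74, so the proportions are 0.2568, 0.027, 0.0405, 0.1351, 0.0811, 0.4595 (working shown to 4 dp, full precision carried).
H' = −Σ pᵢ ln pᵢ = −((-0.3491) + (-0.0976) + (-0.1300) + (-0.2705) + (-0.2037) + (-0.3573)) = 1.4081.
With S = 6 species, ln S = 1.7918, so J = 1.4081/1.7918 = 0.7859, i.e. 0.79 to 2 decimal places.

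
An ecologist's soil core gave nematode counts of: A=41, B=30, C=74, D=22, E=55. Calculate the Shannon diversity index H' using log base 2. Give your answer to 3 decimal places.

2.198

Total N = 41+30+74+22+55 = 222, so the proportions are 0.18468, 0.13514, 0.33333, 0.0991, 0.24775 (working shown to 5 dp, full precision carried).
Each pᵢ log₂ pᵢ term: 0.18468×(-2.43686)=-0.45005, 0.13514×(-2.88753)=-0.39021, 0.33333×(-1.58496)=-0.52832, 0.0991×(-3.33498)=-0.33049, 0.24775×(-2.01306)=-0.49873.
Sum = -2.19780, so H' = 2.198.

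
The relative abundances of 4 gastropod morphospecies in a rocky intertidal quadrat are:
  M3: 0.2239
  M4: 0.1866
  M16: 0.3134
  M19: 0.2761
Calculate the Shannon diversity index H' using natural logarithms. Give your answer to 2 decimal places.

Each pᵢ ln pᵢ term (working shown to 4 dp, full precision carried): 0.2239×(-1.4966)=-0.3351, 0.1866×(-1.6788)=-0.3133, 0.3134×(-1.1603)=-0.3636, 0.2761×(-1.2870)=-0.3553.
Sum = -1.3673, so H' = 1.37.

1.37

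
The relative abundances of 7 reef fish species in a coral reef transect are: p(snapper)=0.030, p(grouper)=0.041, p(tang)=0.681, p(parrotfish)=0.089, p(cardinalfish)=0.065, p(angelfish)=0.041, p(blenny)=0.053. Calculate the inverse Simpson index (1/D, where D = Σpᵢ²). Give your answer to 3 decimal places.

D = 0.03² + 0.041² + 0.681² + 0.089² + 0.065² + 0.041² + 0.053² = 0.000900 + 0.001681 + 0.463761 + 0.007921 + 0.004225 + 0.001681 + 0.002809 = 0.482978 (working shown to 6 dp, full precision carried).
So 1/D = 2.07049, i.e. 2.070 to 3 decimal places.

2.070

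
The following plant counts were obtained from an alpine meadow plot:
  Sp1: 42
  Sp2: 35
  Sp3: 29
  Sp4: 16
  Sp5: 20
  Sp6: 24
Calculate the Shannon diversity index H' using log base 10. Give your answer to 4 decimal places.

Total N = 42+35+29+16+20+24 = 166, so the proportions are 0.253012, 0.210843, 0.174699, 0.096386, 0.120482, 0.144578 (working shown to 6 dp, full precision carried).
Each pᵢ log₁₀ pᵢ term: 0.253012×(-0.596859)=-0.151012, 0.210843×(-0.676040)=-0.142539, 0.174699×(-0.757710)=-0.132371, 0.096386×(-1.015988)=-0.097927, 0.120482×(-0.919078)=-0.110732, 0.144578×(-0.839897)=-0.121431.
Sum = -0.756012, so H' = 0.7560.

0.7560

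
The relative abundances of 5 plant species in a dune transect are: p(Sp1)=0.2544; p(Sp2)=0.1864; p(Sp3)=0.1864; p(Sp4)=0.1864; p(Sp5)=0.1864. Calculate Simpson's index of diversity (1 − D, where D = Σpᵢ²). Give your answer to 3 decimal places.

D = 0.2544² + 0.1864² + 0.1864² + 0.1864² + 0.1864² = 0.06472 + 0.03474 + 0.03474 + 0.03474 + 0.03474 = 0.20370 (working shown to 5 dp, full precision carried).
So 1 − D = 0.79630, i.e. 0.796 to 3 decimal places.

0.796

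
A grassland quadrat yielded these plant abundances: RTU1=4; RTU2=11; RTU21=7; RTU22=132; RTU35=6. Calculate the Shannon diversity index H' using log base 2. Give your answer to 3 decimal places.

1.003

Total N = 4+11+7+132+6 = 160, so the proportions are 0.025, 0.06875, 0.04375, 0.825, 0.0375 (working shown to 5 dp, full precision carried).
Each pᵢ log₂ pᵢ term: 0.025×(-5.32193)=-0.13305, 0.06875×(-3.86250)=-0.26555, 0.04375×(-4.51457)=-0.19751, 0.825×(-0.27753)=-0.22897, 0.0375×(-4.73697)=-0.17764.
Sum = -1.00271, so H' = 1.003.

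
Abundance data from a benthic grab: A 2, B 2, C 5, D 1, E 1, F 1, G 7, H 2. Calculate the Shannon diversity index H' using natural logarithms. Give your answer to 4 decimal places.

1.8146

Total N = 2+2+5+1+1+1+7+2 = 21, so the proportions are 0.095238, 0.095238, 0.238095, 0.047619, 0.047619, 0.047619, 0.333333, 0.095238 (working shown to 6 dp, full precision carried).
Each pᵢ ln pᵢ term: 0.095238×(-2.351375)=-0.223941, 0.095238×(-2.351375)=-0.223941, 0.238095×(-1.435085)=-0.341687, 0.047619×(-3.044522)=-0.144977, 0.047619×(-3.044522)=-0.144977, 0.047619×(-3.044522)=-0.144977, 0.333333×(-1.098612)=-0.366204, 0.095238×(-2.351375)=-0.223941.
Sum = -1.814644, so H' = 1.8146.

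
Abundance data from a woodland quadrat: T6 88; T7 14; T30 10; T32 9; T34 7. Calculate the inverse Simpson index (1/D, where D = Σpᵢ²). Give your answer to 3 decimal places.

2.005

Total N = 88+14+10+9+7 = 128, so the proportions are 0.6875, 0.109375, 0.078125, 0.070312, 0.054688 (working shown to 6 dp, full precision carried).
D = 0.6875² + 0.109375² + 0.078125² + 0.070312² + 0.054688² = 0.472656 + 0.011963 + 0.006104 + 0.004944 + 0.002991 = 0.498657.
So 1/D = 2.00539, i.e. 2.005 to 3 decimal places.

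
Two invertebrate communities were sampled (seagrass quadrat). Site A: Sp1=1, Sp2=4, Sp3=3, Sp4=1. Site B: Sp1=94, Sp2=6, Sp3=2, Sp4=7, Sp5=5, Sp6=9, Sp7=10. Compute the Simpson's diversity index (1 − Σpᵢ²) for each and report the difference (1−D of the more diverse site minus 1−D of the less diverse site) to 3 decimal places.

Site A: N=9, proportions 0.1111111, 0.4444444, 0.3333333, 0.1111111, giving 1−D = 0.6666667 (working shown to 7 dp, full precision carried).
Site B: N=133, proportions 0.7067669, 0.0451128, 0.0150376, 0.0526316, 0.037594, 0.0676692, 0.075188, giving 1−D = 0.4838035.
Difference = |0.6666667 − 0.4838035| = 0.1828632, i.e. 0.183 to 3 decimal places.

0.183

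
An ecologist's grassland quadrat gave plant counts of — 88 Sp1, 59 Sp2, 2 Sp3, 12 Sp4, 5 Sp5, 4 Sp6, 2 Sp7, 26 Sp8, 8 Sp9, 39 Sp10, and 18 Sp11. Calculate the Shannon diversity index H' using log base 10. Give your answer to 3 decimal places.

Total N = 88+59+2+12+5+4+2+26+8+39+18 = 263, so the proportions are 0.3346, 0.22433, 0.0076, 0.04563, 0.01901, 0.01521, 0.0076, 0.09886, 0.03042, 0.14829, 0.06844 (working shown to 5 dp, full precision carried).
Each pᵢ log₁₀ pᵢ term: 0.3346×(-0.47547)=-0.15909, 0.22433×(-0.64910)=-0.14562, 0.0076×(-2.11893)=-0.01611, 0.04563×(-1.34077)=-0.06118, 0.01901×(-1.72099)=-0.03272, 0.01521×(-1.81790)=-0.02765, 0.0076×(-2.11893)=-0.01611, 0.09886×(-1.00498)=-0.09935, 0.03042×(-1.51687)=-0.04614, 0.14829×(-0.82889)=-0.12292, 0.06844×(-1.16468)=-0.07971.
Sum = -0.80660, so H' = 0.807.

0.807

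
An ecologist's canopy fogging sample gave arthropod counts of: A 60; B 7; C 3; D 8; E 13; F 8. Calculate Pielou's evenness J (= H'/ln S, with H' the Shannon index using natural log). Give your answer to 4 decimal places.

0.7088

Total N = 60+7+3+8+13+8 = 99, so the proportions are 0.606061, 0.070707, 0.030303, 0.080808, 0.131313, 0.080808 (working shown to 6 dp, full precision carried).
H' = −Σ pᵢ ln pᵢ = −((-0.303500) + (-0.187318) + (-0.105955) + (-0.203287) + (-0.266588) + (-0.203287)) = 1.269935.
With S = 6 species, ln S = 1.791759, so J = 1.269935/1.791759 = 0.708764, i.e. 0.7088 to 4 decimal places.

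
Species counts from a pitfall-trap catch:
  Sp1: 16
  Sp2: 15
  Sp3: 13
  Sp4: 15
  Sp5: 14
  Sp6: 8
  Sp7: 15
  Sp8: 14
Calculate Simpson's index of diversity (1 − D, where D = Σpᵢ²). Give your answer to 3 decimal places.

0.871

Total N = 16+15+13+15+14+8+15+14 = 110, so the proportions are 0.14545, 0.13636, 0.11818, 0.13636, 0.12727, 0.07273, 0.13636, 0.12727 (working shown to 5 dp, full precision carried).
D = 0.14545² + 0.13636² + 0.11818² + 0.13636² + 0.12727² + 0.07273² + 0.13636² + 0.12727² = 0.02116 + 0.01860 + 0.01397 + 0.01860 + 0.01620 + 0.00529 + 0.01860 + 0.01620 = 0.12860.
So 1 − D = 0.87140, i.e. 0.871 to 3 decimal places.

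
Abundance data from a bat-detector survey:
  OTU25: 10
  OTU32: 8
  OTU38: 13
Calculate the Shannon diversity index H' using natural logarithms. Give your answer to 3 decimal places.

Total N = 10+8+13 = 31, so the proportions are 0.32258, 0.25806, 0.41935 (working shown to 5 dp, full precision carried).
Each pᵢ ln pᵢ term: 0.32258×(-1.13140)=-0.36497, 0.25806×(-1.35455)=-0.34956, 0.41935×(-0.86904)=-0.36444.
Sum = -1.07896, so H' = 1.079.

1.079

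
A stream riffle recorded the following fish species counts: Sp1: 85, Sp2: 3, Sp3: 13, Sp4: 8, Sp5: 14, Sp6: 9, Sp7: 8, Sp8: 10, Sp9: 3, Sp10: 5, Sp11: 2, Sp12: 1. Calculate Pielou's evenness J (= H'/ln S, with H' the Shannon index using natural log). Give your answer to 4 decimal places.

0.6951

Total N = 85+3+13+8+14+9+8+10+3+5+2+1 = 161, so the proportions are 0.52795, 0.018634, 0.080745, 0.049689, 0.086957, 0.055901, 0.049689, 0.062112, 0.018634, 0.031056, 0.012422, 0.006211 (working shown to 6 dp, full precision carried).
H' = −Σ pᵢ ln pᵢ = −((-0.337230) + (-0.074214) + (-0.203192) + (-0.149166) + (-0.212378) + (-0.161227) + (-0.149166) + (-0.172597) + (-0.074214) + (-0.107825) + (-0.054513) + (-0.031562)) = 1.727283.
With S = 12 species, ln S = 2.484907, so J = 1.727283/2.484907 = 0.695110, i.e. 0.6951 to 4 decimal places.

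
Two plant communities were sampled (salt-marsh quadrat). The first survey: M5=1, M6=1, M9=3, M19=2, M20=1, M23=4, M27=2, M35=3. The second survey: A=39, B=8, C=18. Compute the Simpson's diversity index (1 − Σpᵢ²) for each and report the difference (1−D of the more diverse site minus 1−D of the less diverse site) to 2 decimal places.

The first survey: N=17, proportions 0.0588, 0.0588, 0.1765, 0.1176, 0.0588, 0.2353, 0.1176, 0.1765, giving 1−D = 0.8443 (working shown to 4 dp, full precision carried).
The second survey: N=65, proportions 0.6, 0.1231, 0.2769, giving 1−D = 0.5482.
Difference = |0.8443 − 0.5482| = 0.2961, i.e. 0.30 to 2 decimal places.

0.30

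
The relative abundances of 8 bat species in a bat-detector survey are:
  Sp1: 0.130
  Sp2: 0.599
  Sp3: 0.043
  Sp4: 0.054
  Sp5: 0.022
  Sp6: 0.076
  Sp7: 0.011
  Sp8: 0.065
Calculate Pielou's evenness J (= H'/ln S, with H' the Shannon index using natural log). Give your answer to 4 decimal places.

0.6599

H' = −Σ pᵢ ln pᵢ = −((-0.265229) + (-0.306984) + (-0.135302) + (-0.157614) + (-0.083968) + (-0.195854) + (-0.049608) + (-0.177669)) = 1.372227 (working shown to 6 dp, full precision carried).
With S = 8 species, ln S = 2.079442, so J = 1.372227/2.079442 = 0.659902, i.e. 0.6599 to 4 decimal places.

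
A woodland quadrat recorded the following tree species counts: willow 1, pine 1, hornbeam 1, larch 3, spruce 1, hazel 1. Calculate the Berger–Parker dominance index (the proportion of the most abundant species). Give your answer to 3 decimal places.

0.375

Total N = 1+1+1+3+1+1 = 8, so the proportions are 0.125, 0.125, 0.125, 0.375, 0.125, 0.125 (working shown to 5 dp, full precision carried).
The largest proportion is 0.375, i.e. d = 0.375 to 3 decimal places.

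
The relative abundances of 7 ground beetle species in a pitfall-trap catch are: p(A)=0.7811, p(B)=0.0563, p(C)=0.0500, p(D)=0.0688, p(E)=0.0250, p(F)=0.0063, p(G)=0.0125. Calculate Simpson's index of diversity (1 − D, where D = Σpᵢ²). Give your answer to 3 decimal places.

D = 0.7811² + 0.0563² + 0.05² + 0.0688² + 0.025² + 0.0063² + 0.0125² = 0.61012 + 0.00317 + 0.00250 + 0.00473 + 0.00063 + 0.00004 + 0.00016 = 0.62134 (working shown to 5 dp, full precision carried).
So 1 − D = 0.37866, i.e. 0.379 to 3 decimal places.

0.379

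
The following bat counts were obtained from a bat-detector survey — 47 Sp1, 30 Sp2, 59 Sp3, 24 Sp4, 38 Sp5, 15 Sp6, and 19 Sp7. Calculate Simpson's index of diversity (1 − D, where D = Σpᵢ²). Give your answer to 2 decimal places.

0.83

Total N = 47+30+59+24+38+15+19 = 232, so the proportions are 0.2026, 0.1293, 0.2543, 0.1034, 0.1638, 0.0647, 0.0819 (working shown to 4 dp, full precision carried).
D = 0.2026² + 0.1293² + 0.2543² + 0.1034² + 0.1638² + 0.0647² + 0.0819² = 0.0410 + 0.0167 + 0.0647 + 0.0107 + 0.0268 + 0.0042 + 0.0067 = 0.1709.
So 1 − D = 0.8291, i.e. 0.83 to 2 decimal places.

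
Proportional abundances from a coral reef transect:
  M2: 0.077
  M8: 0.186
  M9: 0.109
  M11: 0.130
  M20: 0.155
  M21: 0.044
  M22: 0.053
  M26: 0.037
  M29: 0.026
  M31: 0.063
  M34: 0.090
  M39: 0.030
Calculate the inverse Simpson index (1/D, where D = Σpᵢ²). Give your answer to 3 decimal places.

D = 0.077² + 0.186² + 0.109² + 0.13² + 0.155² + 0.044² + 0.053² + 0.037² + 0.026² + 0.063² + 0.09² + 0.03² = 0.0059290 + 0.0345960 + 0.0118810 + 0.0169000 + 0.0240250 + 0.0019360 + 0.0028090 + 0.0013690 + 0.0006760 + 0.0039690 + 0.0081000 + 0.0009000 = 0.1130900 (working shown to 7 dp, full precision carried).
So 1/D = 8.84251, i.e. 8.843 to 3 decimal places.

8.843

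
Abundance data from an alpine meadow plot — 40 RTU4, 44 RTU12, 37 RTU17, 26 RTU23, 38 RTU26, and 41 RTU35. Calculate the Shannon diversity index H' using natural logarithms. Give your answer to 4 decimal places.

1.7796

Total N = 40+44+37+26+38+41 = 226, so the proportions are 0.176991, 0.19469, 0.163717, 0.115044, 0.168142, 0.181416 (working shown to 6 dp, full precision carried).
Each pᵢ ln pᵢ term: 0.176991×(-1.731656)=-0.306488, 0.19469×(-1.636345)=-0.318581, 0.163717×(-1.809617)=-0.296265, 0.115044×(-2.162438)=-0.248776, 0.168142×(-1.782949)=-0.299788, 0.181416×(-1.706963)=-0.309670.
Sum = -1.779567, so H' = 1.7796.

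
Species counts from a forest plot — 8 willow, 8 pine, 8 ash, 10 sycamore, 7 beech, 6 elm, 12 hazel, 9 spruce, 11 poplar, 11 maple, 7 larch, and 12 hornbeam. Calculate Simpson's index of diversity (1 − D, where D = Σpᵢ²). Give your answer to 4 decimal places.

0.9127

Total N = 8+8+8+10+7+6+12+9+11+11+7+12 = 109, so the proportions are 0.073394, 0.073394, 0.073394, 0.091743, 0.06422, 0.055046, 0.110092, 0.082569, 0.100917, 0.100917, 0.06422, 0.110092 (working shown to 6 dp, full precision carried).
D = 0.073394² + 0.073394² + 0.073394² + 0.091743² + 0.06422² + 0.055046² + 0.110092² + 0.082569² + 0.100917² + 0.100917² + 0.06422² + 0.110092² = 0.005387 + 0.005387 + 0.005387 + 0.008417 + 0.004124 + 0.003030 + 0.012120 + 0.006818 + 0.010184 + 0.010184 + 0.004124 + 0.012120 = 0.087282.
So 1 − D = 0.912718, i.e. 0.9127 to 4 decimal places.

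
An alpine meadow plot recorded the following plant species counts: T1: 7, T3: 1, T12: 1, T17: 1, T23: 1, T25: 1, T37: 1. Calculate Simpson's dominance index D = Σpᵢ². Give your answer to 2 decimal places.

Total N = 7+1+1+1+1+1+1 = 13, so the proportions are 0.5385, 0.0769, 0.0769, 0.0769, 0.0769, 0.0769, 0.0769 (working shown to 4 dp, full precision carried).
D = 0.5385² + 0.0769² + 0.0769² + 0.0769² + 0.0769² + 0.0769² + 0.0769² = 0.2899 + 0.0059 + 0.0059 + 0.0059 + 0.0059 + 0.0059 + 0.0059 = 0.3254.
To 2 decimal places, D = 0.33.

0.33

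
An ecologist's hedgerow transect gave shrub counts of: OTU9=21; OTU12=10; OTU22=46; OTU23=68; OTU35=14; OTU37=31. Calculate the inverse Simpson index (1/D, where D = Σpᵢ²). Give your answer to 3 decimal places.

Total N = 21+10+46+68+14+31 = 190, so the proportions are 0.1105263, 0.0526316, 0.2421053, 0.3578947, 0.0736842, 0.1631579 (working shown to 7 dp, full precision carried).
D = 0.1105263² + 0.0526316² + 0.2421053² + 0.3578947² + 0.0736842² + 0.1631579² = 0.0122161 + 0.0027701 + 0.0586150 + 0.1280886 + 0.0054294 + 0.0266205 = 0.2337396.
So 1/D = 4.27826, i.e. 4.278 to 3 decimal places.

4.278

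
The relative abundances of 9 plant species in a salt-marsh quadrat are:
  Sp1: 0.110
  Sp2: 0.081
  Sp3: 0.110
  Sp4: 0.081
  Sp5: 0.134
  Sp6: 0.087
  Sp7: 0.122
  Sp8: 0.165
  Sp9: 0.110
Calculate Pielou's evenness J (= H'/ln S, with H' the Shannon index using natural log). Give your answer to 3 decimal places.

H' = −Σ pᵢ ln pᵢ = −((-0.24280) + (-0.20358) + (-0.24280) + (-0.20358) + (-0.26933) + (-0.21244) + (-0.25666) + (-0.29730) + (-0.24280)) = 2.17128 (working shown to 5 dp, full precision carried).
With S = 9 species, ln S = 2.19722, so J = 2.17128/2.19722 = 0.98819, i.e. 0.988 to 3 decimal places.

0.988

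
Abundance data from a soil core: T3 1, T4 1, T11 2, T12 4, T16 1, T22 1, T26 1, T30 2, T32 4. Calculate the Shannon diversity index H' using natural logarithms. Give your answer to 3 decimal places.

Total N = 1+1+2+4+1+1+1+2+4 = 17, so the proportions are 0.05882, 0.05882, 0.11765, 0.23529, 0.05882, 0.05882, 0.05882, 0.11765, 0.23529 (working shown to 5 dp, full precision carried).
Each pᵢ ln pᵢ term: 0.05882×(-2.83321)=-0.16666, 0.05882×(-2.83321)=-0.16666, 0.11765×(-2.14007)=-0.25177, 0.23529×(-1.44692)=-0.34045, 0.05882×(-2.83321)=-0.16666, 0.05882×(-2.83321)=-0.16666, 0.05882×(-2.83321)=-0.16666, 0.11765×(-2.14007)=-0.25177, 0.23529×(-1.44692)=-0.34045.
Sum = -2.01775, so H' = 2.018.

2.018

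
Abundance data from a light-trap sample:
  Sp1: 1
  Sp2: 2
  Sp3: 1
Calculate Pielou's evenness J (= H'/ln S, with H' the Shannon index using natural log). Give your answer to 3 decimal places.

0.946

Total N = 1+2+1 = 4, so the proportions are 0.25, 0.5, 0.25 (working shown to 5 dp, full precision carried).
H' = −Σ pᵢ ln pᵢ = −((-0.34657) + (-0.34657) + (-0.34657)) = 1.03972.
With S = 3 species, ln S = 1.09861, so J = 1.03972/1.09861 = 0.94639, i.e. 0.946 to 3 decimal places.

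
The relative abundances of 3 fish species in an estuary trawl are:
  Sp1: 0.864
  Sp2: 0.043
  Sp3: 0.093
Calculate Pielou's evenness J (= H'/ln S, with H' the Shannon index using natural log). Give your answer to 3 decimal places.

0.439

H' = −Σ pᵢ ln pᵢ = −((-0.12630) + (-0.13530) + (-0.22089)) = 0.48249 (working shown to 5 dp, full precision carried).
With S = 3 species, ln S = 1.09861, so J = 0.48249/1.09861 = 0.43918, i.e. 0.439 to 3 decimal places.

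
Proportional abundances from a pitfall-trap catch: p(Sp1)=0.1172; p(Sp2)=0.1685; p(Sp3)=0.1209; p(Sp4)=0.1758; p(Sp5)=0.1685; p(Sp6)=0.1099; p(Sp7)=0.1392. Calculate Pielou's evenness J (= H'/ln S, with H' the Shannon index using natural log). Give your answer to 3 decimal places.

0.992

H' = −Σ pᵢ ln pᵢ = −((-0.25126) + (-0.30007) + (-0.25544) + (-0.30561) + (-0.30007) + (-0.24268) + (-0.27448)) = 1.92961 (working shown to 5 dp, full precision carried).
With S = 7 species, ln S = 1.94591, so J = 1.92961/1.94591 = 0.99162, i.e. 0.992 to 3 decimal places.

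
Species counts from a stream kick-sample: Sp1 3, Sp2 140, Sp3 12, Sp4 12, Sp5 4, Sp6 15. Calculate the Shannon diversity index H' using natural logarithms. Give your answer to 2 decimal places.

Total N = 3+140+12+12+4+15 = 186, so the proportions are 0.0161, 0.7527, 0.0645, 0.0645, 0.0215, 0.0806 (working shown to 4 dp, full precision carried).
Each pᵢ ln pᵢ term: 0.0161×(-4.1271)=-0.0666, 0.7527×(-0.2841)=-0.2138, 0.0645×(-2.7408)=-0.1768, 0.0645×(-2.7408)=-0.1768, 0.0215×(-3.8395)=-0.0826, 0.0806×(-2.5177)=-0.2030.
Sum = -0.9197, so H' = 0.92.

0.92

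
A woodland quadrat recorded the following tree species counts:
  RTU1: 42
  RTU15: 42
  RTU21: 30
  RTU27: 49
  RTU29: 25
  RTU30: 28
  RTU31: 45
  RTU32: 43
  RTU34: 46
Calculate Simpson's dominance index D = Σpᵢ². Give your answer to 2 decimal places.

0.12

Total N = 42+42+30+49+25+28+45+43+46 = 350, so the proportions are 0.12, 0.12, 0.0857, 0.14, 0.0714, 0.08, 0.1286, 0.1229, 0.1314 (working shown to 4 dp, full precision carried).
D = 0.12² + 0.12² + 0.0857² + 0.14² + 0.0714² + 0.08² + 0.1286² + 0.1229² + 0.1314² = 0.0144 + 0.0144 + 0.0073 + 0.0196 + 0.0051 + 0.0064 + 0.0165 + 0.0151 + 0.0173 = 0.1161.
To 2 decimal places, D = 0.12.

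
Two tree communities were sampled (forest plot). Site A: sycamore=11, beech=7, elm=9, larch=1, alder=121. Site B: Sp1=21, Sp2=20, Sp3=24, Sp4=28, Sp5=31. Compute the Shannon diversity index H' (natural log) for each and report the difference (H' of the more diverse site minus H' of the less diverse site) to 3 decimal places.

0.887

Site A: N=149, proportions 0.07383, 0.04698, 0.0604, 0.00671, 0.81208, giving H' = 0.70822 (working shown to 5 dp, full precision carried).
Site B: N=124, proportions 0.16935, 0.16129, 0.19355, 0.22581, 0.25, giving H' = 1.59546.
Difference = |0.70822 − 1.59546| = 0.88724, i.e. 0.887 to 3 decimal places.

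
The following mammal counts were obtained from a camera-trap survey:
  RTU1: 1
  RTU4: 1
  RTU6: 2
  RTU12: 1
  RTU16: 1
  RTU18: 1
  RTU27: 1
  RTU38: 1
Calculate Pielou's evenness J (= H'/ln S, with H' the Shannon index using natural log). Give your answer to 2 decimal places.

0.98

Total N = 1+1+2+1+1+1+1+1 = 9, so the proportions are 0.1111, 0.1111, 0.2222, 0.1111, 0.1111, 0.1111, 0.1111, 0.1111 (working shown to 4 dp, full precision carried).
H' = −Σ pᵢ ln pᵢ = −((-0.2441) + (-0.2441) + (-0.3342) + (-0.2441) + (-0.2441) + (-0.2441) + (-0.2441) + (-0.2441)) = 2.0432.
With S = 8 species, ln S = 2.0794, so J = 2.0432/2.0794 = 0.9826, i.e. 0.98 to 2 decimal places.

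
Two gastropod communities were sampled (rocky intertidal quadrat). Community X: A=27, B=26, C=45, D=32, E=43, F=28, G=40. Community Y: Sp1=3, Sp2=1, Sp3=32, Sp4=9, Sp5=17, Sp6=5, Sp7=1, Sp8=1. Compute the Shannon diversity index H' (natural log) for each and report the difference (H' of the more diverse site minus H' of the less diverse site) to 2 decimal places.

Community X: N=241, proportions 0.112, 0.1079, 0.1867, 0.1328, 0.1784, 0.1162, 0.166, giving H' = 1.9226 (working shown to 4 dp, full precision carried).
Community Y: N=69, proportions 0.0435, 0.0145, 0.4638, 0.1304, 0.2464, 0.0725, 0.0145, 0.0145, giving H' = 1.4778.
Difference = |1.9226 − 1.4778| = 0.4448, i.e. 0.44 to 2 decimal places.

0.44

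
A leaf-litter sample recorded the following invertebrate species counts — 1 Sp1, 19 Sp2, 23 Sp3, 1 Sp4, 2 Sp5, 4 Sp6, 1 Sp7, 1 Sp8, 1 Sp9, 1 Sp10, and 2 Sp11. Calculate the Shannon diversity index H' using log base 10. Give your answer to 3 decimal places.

0.691

Total N = 1+19+23+1+2+4+1+1+1+1+2 = 56, so the proportions are 0.01786, 0.33929, 0.41071, 0.01786, 0.03571, 0.07143, 0.01786, 0.01786, 0.01786, 0.01786, 0.03571 (working shown to 5 dp, full precision carried).
Each pᵢ log₁₀ pᵢ term: 0.01786×(-1.74819)=-0.03122, 0.33929×(-0.46943)=-0.15927, 0.41071×(-0.38646)=-0.15872, 0.01786×(-1.74819)=-0.03122, 0.03571×(-1.44716)=-0.05168, 0.07143×(-1.14613)=-0.08187, 0.01786×(-1.74819)=-0.03122, 0.01786×(-1.74819)=-0.03122, 0.01786×(-1.74819)=-0.03122, 0.01786×(-1.74819)=-0.03122, 0.03571×(-1.44716)=-0.05168.
Sum = -0.69054, so H' = 0.691.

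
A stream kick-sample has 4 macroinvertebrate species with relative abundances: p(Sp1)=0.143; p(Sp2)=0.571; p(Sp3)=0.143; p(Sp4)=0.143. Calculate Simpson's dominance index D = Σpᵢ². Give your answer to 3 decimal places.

D = 0.143² + 0.571² + 0.143² + 0.143² = 0.02045 + 0.32604 + 0.02045 + 0.02045 = 0.38739 (working shown to 5 dp, full precision carried).
To 3 decimal places, D = 0.387.

0.387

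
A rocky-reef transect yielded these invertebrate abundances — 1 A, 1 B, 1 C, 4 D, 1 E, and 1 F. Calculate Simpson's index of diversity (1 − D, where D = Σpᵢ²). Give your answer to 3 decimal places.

0.741

Total N = 1+1+1+4+1+1 = 9, so the proportions are 0.11111, 0.11111, 0.11111, 0.44444, 0.11111, 0.11111 (working shown to 5 dp, full precision carried).
D = 0.11111² + 0.11111² + 0.11111² + 0.44444² + 0.11111² + 0.11111² = 0.01235 + 0.01235 + 0.01235 + 0.19753 + 0.01235 + 0.01235 = 0.25926.
So 1 − D = 0.74074, i.e. 0.741 to 3 decimal places.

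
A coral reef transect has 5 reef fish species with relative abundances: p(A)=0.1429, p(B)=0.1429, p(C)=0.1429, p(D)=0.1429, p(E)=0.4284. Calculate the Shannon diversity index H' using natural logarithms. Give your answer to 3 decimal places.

1.475

Each pᵢ ln pᵢ term (working shown to 5 dp, full precision carried): 0.1429×(-1.94561)=-0.27803, 0.1429×(-1.94561)=-0.27803, 0.1429×(-1.94561)=-0.27803, 0.1429×(-1.94561)=-0.27803, 0.4284×(-0.84770)=-0.36315.
Sum = -1.47526, so H' = 1.475.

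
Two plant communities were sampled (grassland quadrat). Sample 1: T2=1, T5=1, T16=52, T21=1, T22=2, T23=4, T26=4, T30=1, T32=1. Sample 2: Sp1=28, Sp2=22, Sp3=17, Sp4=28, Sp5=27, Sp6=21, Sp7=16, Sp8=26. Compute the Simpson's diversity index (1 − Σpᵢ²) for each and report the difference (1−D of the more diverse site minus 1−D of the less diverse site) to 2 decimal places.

Sample 1: N=67, proportions 0.0149, 0.0149, 0.7761, 0.0149, 0.0299, 0.0597, 0.0597, 0.0149, 0.0149, giving 1−D = 0.3885 (working shown to 4 dp, full precision carried).
Sample 2: N=185, proportions 0.1514, 0.1189, 0.0919, 0.1514, 0.1459, 0.1135, 0.0865, 0.1405, giving 1−D = 0.8702.
Difference = |0.3885 − 0.8702| = 0.4817, i.e. 0.48 to 2 decimal places.

0.48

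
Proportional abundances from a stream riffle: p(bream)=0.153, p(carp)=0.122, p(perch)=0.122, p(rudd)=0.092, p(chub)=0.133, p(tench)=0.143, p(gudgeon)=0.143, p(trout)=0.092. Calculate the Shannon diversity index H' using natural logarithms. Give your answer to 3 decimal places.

2.064

Each pᵢ ln pᵢ term (working shown to 5 dp, full precision carried): 0.153×(-1.87732)=-0.28723, 0.122×(-2.10373)=-0.25666, 0.122×(-2.10373)=-0.25666, 0.092×(-2.38597)=-0.21951, 0.133×(-2.01741)=-0.26832, 0.143×(-1.94491)=-0.27812, 0.143×(-1.94491)=-0.27812, 0.092×(-2.38597)=-0.21951.
Sum = -2.06412, so H' = 2.064.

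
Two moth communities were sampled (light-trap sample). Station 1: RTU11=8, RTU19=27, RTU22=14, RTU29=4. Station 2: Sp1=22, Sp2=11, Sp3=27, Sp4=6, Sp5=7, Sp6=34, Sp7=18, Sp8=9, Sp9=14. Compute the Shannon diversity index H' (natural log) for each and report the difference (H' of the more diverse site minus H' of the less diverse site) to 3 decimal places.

0.873

Station 1: N=53, proportions 0.15094, 0.50943, 0.26415, 0.07547, giving H' = 1.17567 (working shown to 5 dp, full precision carried).
Station 2: N=148, proportions 0.14865, 0.07432, 0.18243, 0.04054, 0.0473, 0.22973, 0.12162, 0.06081, 0.09459, giving H' = 2.04867.
Difference = |1.17567 − 2.04867| = 0.87300, i.e. 0.873 to 3 decimal places.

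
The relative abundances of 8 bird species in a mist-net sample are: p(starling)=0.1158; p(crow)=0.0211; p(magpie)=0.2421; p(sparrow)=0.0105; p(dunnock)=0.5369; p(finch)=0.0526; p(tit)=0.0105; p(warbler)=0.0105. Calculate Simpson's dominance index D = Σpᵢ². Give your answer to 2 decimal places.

D = 0.1158² + 0.0211² + 0.2421² + 0.0105² + 0.5369² + 0.0526² + 0.0105² + 0.0105² = 0.0134 + 0.0004 + 0.0586 + 0.0001 + 0.2883 + 0.0028 + 0.0001 + 0.0001 = 0.3638 (working shown to 4 dp, full precision carried).
To 2 decimal places, D = 0.36.

0.36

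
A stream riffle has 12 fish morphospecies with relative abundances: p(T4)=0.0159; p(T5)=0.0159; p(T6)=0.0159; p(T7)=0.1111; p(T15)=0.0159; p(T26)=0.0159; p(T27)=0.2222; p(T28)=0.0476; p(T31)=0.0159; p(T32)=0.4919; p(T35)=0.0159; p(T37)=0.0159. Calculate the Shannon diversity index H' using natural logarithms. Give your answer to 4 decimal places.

Each pᵢ ln pᵢ term (working shown to 6 dp, full precision carried): 0.0159×(-4.141436)=-0.065849, 0.0159×(-4.141436)=-0.065849, 0.0159×(-4.141436)=-0.065849, 0.1111×(-2.197325)=-0.244123, 0.0159×(-4.141436)=-0.065849, 0.0159×(-4.141436)=-0.065849, 0.2222×(-1.504177)=-0.334228, 0.0476×(-3.044923)=-0.144938, 0.0159×(-4.141436)=-0.065849, 0.4919×(-0.709480)=-0.348993, 0.0159×(-4.141436)=-0.065849, 0.0159×(-4.141436)=-0.065849.
Sum = -1.599073, so H' = 1.5991.

1.5991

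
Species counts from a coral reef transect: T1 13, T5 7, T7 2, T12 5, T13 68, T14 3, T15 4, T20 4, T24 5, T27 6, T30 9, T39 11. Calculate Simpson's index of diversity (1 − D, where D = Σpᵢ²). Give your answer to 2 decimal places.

0.72

Total N = 13+7+2+5+68+3+4+4+5+6+9+11 = 137, so the proportions are 0.0949, 0.0511, 0.0146, 0.0365, 0.4964, 0.0219, 0.0292, 0.0292, 0.0365, 0.0438, 0.0657, 0.0803 (working shown to 4 dp, full precision carried).
D = 0.0949² + 0.0511² + 0.0146² + 0.0365² + 0.4964² + 0.0219² + 0.0292² + 0.0292² + 0.0365² + 0.0438² + 0.0657² + 0.0803² = 0.0090 + 0.0026 + 0.0002 + 0.0013 + 0.2464 + 0.0005 + 0.0009 + 0.0009 + 0.0013 + 0.0019 + 0.0043 + 0.0064 = 0.2757.
So 1 − D = 0.7243, i.e. 0.72 to 2 decimal places.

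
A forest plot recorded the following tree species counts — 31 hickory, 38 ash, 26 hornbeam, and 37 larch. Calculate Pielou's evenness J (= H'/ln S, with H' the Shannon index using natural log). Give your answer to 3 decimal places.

Total N = 31+38+26+37 = 132, so the proportions are 0.23485, 0.28788, 0.19697, 0.2803 (working shown to 5 dp, full precision carried).
H' = −Σ pᵢ ln pᵢ = −((-0.34025) + (-0.35847) + (-0.32002) + (-0.35651)) = 1.37525.
With S = 4 species, ln S = 1.38629, so J = 1.37525/1.38629 = 0.99204, i.e. 0.992 to 3 decimal places.

0.992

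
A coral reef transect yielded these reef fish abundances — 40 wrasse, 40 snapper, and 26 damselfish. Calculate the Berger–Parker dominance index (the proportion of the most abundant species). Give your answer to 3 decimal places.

Total N = 40+40+26 = 106, so the proportions are 0.37736, 0.37736, 0.24528 (working shown to 5 dp, full precision carried).
The largest proportion is 0.37736, i.e. d = 0.377 to 3 decimal places.

0.377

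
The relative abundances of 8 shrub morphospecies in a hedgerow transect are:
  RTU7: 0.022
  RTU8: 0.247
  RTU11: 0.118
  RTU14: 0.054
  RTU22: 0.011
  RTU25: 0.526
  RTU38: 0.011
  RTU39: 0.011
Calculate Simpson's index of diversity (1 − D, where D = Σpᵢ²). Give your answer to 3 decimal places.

0.645

D = 0.022² + 0.247² + 0.118² + 0.054² + 0.011² + 0.526² + 0.011² + 0.011² = 0.00048 + 0.06101 + 0.01392 + 0.00292 + 0.00012 + 0.27668 + 0.00012 + 0.00012 = 0.35537 (working shown to 5 dp, full precision carried).
So 1 − D = 0.64463, i.e. 0.645 to 3 decimal places.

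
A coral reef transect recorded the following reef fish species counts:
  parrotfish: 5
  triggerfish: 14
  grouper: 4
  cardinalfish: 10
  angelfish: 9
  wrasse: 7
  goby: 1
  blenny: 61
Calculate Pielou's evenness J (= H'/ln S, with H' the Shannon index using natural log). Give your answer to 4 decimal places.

Total N = 5+14+4+10+9+7+1+61 = 111, so the proportions are 0.045045, 0.126126, 0.036036, 0.09009, 0.081081, 0.063063, 0.009009, 0.54955 (working shown to 6 dp, full precision carried).
H' = −Σ pᵢ ln pᵢ = −((-0.139644) + (-0.261141) + (-0.119756) + (-0.216842) + (-0.203700) + (-0.174282) + (-0.042428) + (-0.328991)) = 1.486785.
With S = 8 species, ln S = 2.079442, so J = 1.486785/2.079442 = 0.714992, i.e. 0.7150 to 4 decimal places.

0.7150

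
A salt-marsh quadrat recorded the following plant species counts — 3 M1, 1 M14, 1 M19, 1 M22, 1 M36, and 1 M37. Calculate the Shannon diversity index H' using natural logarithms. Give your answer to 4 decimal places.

1.6675

Total N = 3+1+1+1+1+1 = 8, so the proportions are 0.375, 0.125, 0.125, 0.125, 0.125, 0.125 (working shown to 6 dp, full precision carried).
Each pᵢ ln pᵢ term: 0.375×(-0.980829)=-0.367811, 0.125×(-2.079442)=-0.259930, 0.125×(-2.079442)=-0.259930, 0.125×(-2.079442)=-0.259930, 0.125×(-2.079442)=-0.259930, 0.125×(-2.079442)=-0.259930.
Sum = -1.667462, so H' = 1.6675.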